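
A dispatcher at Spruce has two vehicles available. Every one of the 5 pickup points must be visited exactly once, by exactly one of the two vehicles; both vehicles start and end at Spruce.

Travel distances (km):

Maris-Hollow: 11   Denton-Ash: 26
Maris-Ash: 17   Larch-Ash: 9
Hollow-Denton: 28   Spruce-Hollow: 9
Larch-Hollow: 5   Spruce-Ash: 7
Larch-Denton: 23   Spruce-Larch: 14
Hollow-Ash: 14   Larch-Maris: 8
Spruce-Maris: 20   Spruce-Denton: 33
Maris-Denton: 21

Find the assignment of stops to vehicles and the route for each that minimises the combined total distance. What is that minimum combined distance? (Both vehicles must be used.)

There are 2^4 − 1 = 15 ways to divide the 5 stops into two non-empty groups. For each, the best each vehicle can do is its own shortest tour through its group:
  {Larch} + {Maris, Hollow, Denton, Ash}: 28 + 74 = 102
  {Maris} + {Larch, Hollow, Denton, Ash}: 40 + 70 = 110
  {Larch, Maris} + {Hollow, Denton, Ash}: 42 + 70 = 112
  {Hollow} + {Larch, Maris, Denton, Ash}: 18 + 76 = 94
  {Larch, Hollow} + {Maris, Denton, Ash}: 28 + 74 = 102
  {Maris, Hollow} + {Larch, Denton, Ash}: 40 + 70 = 110
  … (15 splits in total)
  {Larch, Maris, Hollow, Denton} + {Ash}: 76 + 14 = 90  ← best
Best: vehicle 1 Spruce → Hollow → Larch → Maris → Denton → Spruce = 76; vehicle 2 Spruce → Ash → Spruce = 14; combined 90.

Minimum combined distance: 90 km.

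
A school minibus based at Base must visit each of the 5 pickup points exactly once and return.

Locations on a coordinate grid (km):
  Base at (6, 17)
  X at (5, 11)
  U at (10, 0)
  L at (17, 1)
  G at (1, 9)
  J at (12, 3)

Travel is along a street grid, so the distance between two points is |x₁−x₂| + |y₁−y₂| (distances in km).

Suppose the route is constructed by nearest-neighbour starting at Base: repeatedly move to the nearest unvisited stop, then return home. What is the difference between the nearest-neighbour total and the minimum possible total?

Base: X=7, G=13, J=20, U=21, L=27 ⇒ X
X: G=6, J=15, U=16, L=22 ⇒ G
G: J=17, U=18, L=24 ⇒ J
J: U=5, L=7 ⇒ U
U: L=8 ⇒ L
NN route Base → X → G → J → U → L → Base costs 70.
Optimal: Base → X → G → U → L → J → Base costs 66 (by enumerating all 60 distinct tours).
Excess = 70 − 66 = 4.

4 km longer than the optimal tour.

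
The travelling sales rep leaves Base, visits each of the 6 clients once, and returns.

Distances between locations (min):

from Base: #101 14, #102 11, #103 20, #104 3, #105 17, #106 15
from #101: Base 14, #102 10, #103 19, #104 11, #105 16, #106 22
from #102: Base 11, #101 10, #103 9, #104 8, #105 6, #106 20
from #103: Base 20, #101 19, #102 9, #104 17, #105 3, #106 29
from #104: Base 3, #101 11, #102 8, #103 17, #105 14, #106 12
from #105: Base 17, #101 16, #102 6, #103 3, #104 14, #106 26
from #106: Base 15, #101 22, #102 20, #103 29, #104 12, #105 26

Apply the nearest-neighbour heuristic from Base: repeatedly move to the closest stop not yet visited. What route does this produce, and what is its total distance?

76 min along Base → #104 → #102 → #105 → #103 → #101 → #106 → Base.

Base → [#104:3 / #102:11 / #101:14 / #106:15 / #105:17 / #103:20] → #104 (3)
#104 → [#102:8 / #101:11 / #106:12 / #105:14 / #103:17] → #102 (8)
#102 → [#105:6 / #103:9 / #101:10 / #106:20] → #105 (6)
#105 → [#103:3 / #101:16 / #106:26] → #103 (3)
#103 → [#101:19 / #106:29] → #101 (19)
#101 → [#106:22] → #106 (22)
Return #106→Base: 15.
Total = 3 + 8 + 6 + 3 + 19 + 22 + 15 = 76.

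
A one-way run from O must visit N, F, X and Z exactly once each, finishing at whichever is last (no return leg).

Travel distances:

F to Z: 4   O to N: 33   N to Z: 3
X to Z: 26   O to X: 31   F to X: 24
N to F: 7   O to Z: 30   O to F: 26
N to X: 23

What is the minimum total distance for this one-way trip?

Shortest open route: 56.

There are 4! = 24 possible orderings.
O - N - F - X - Z: 33+7+24+26 = 90
O - N - F - Z - X: 33+7+4+26 = 70
O - N - X - F - Z: 33+23+24+4 = 84
O - N - X - Z - F: 33+23+26+4 = 86
O - N - Z - F - X: 33+3+4+24 = 64
O - N - Z - X - F: 33+3+26+24 = 86
O - F - N - X - Z: 26+7+23+26 = 82
O - F - N - Z - X: 26+7+3+26 = 62
O - F - X - N - Z: 26+24+23+3 = 76
O - F - X - Z - N: 26+24+26+3 = 79
O - F - Z - N - X: 26+4+3+23 = 56
O - F - Z - X - N: 26+4+26+23 = 79
O - X - N - F - Z: 31+23+7+4 = 65
O - X - N - Z - F: 31+23+3+4 = 61
… (10 more)
The minimum is 56.
One shortest path: O → F → Z → N → X.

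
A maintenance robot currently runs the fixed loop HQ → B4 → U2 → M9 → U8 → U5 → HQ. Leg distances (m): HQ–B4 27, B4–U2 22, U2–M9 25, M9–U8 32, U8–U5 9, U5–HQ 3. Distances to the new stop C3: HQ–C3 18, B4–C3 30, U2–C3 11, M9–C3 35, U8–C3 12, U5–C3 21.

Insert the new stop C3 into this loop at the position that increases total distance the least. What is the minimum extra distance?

Insertion cost between consecutive stops i–j is d(i,C3) + d(C3,j) − d(i,j):
  between HQ and B4: 18 + 30 − 27 = 21
  between B4 and U2: 30 + 11 − 22 = 19
  between U2 and M9: 11 + 35 − 25 = 21
  between M9 and U8: 35 + 12 − 32 = 15
  between U8 and U5: 12 + 21 − 9 = 24
  between U5 and HQ: 21 + 18 − 3 = 36
Cheapest insertion is between M9 and U8, adding 15.
New total = 118 + 15 = 133.

+15 m — insert C3 between M9 and U8.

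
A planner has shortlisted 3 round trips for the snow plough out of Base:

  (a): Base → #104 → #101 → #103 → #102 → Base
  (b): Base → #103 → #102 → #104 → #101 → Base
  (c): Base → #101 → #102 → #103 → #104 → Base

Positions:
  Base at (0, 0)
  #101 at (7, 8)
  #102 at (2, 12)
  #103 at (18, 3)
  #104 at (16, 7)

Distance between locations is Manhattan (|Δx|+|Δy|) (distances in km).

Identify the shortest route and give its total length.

(a): 23 + 10 + 16 + 25 + 14 = 88
(b): 21 + 25 + 19 + 10 + 15 = 90
(c): 15 + 9 + 25 + 6 + 23 = 78

78 km — (c) is the shortest.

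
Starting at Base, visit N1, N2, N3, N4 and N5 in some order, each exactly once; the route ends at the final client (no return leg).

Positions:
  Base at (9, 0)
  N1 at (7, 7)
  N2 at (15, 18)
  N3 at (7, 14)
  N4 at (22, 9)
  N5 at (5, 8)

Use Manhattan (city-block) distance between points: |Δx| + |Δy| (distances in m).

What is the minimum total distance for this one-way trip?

There are 5! = 120 possible orderings.
Base - N1 - N2 - N3 - N4 - N5: 9+19+12+20+18 = 78
Base - N1 - N2 - N3 - N5 - N4: 9+19+12+8+18 = 66
Base - N1 - N2 - N4 - N3 - N5: 9+19+16+20+8 = 72
Base - N1 - N2 - N4 - N5 - N3: 9+19+16+18+8 = 70
Base - N1 - N2 - N5 - N3 - N4: 9+19+20+8+20 = 76
Base - N1 - N2 - N5 - N4 - N3: 9+19+20+18+20 = 86
Base - N1 - N3 - N2 - N4 - N5: 9+7+12+16+18 = 62
Base - N1 - N3 - N2 - N5 - N4: 9+7+12+20+18 = 66
Base - N1 - N3 - N4 - N2 - N5: 9+7+20+16+20 = 72
Base - N1 - N3 - N4 - N5 - N2: 9+7+20+18+20 = 74
Base - N1 - N3 - N5 - N2 - N4: 9+7+8+20+16 = 60
Base - N1 - N3 - N5 - N4 - N2: 9+7+8+18+16 = 58
Base - N1 - N4 - N2 - N3 - N5: 9+17+16+12+8 = 62
Base - N1 - N4 - N2 - N5 - N3: 9+17+16+20+8 = 70
… (106 more)
Base - N1 - N5 - N3 - N2 - N4: 9+3+8+12+16 = 48  ← best
The minimum is 48.
One shortest path: Base → N1 → N5 → N3 → N2 → N4.

Minimum one-way distance = 48 m.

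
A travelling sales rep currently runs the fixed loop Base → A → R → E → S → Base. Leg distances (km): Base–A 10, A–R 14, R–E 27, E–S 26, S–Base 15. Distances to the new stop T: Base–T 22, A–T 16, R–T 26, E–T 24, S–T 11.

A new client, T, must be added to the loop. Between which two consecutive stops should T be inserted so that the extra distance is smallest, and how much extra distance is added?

Minimum extra distance: 9 km, inserting T between E and S.

Insertion cost between consecutive stops i–j is d(i,T) + d(T,j) − d(i,j):
  between Base and A: 22 + 16 − 10 = 28
  between A and R: 16 + 26 − 14 = 28
  between R and E: 26 + 24 − 27 = 23
  between E and S: 24 + 11 − 26 = 9
  between S and Base: 11 + 22 − 15 = 18
Cheapest insertion is between E and S, adding 9.
New total = 92 + 9 = 101.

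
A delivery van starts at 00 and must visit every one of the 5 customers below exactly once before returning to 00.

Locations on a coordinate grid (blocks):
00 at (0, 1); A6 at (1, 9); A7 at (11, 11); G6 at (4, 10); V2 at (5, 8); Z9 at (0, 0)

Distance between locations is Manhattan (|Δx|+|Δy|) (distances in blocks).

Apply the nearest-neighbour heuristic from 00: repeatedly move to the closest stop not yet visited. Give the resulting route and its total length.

00 → [Z9:1 / A6:9 / V2:12 / G6:13 / A7:21] → Z9 (1)
Z9 → [A6:10 / V2:13 / G6:14 / A7:22] → A6 (10)
A6 → [G6:4 / V2:5 / A7:12] → G6 (4)
G6 → [V2:3 / A7:8] → V2 (3)
V2 → [A7:9] → A7 (9)
Return A7→00: 21.
Total = 1 + 10 + 4 + 3 + 9 + 21 = 48.

48 blocks along 00 → Z9 → A6 → G6 → V2 → A7 → 00.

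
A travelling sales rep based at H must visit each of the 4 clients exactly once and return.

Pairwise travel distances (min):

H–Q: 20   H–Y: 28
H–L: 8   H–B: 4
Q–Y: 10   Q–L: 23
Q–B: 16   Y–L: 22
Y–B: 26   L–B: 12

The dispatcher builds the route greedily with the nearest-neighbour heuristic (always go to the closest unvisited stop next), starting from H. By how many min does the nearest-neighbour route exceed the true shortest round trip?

H: B=4, L=8, Q=20, Y=28 ⇒ B
B: L=12, Q=16, Y=26 ⇒ L
L: Y=22, Q=23 ⇒ Y
Y: Q=10 ⇒ Q
NN route H → B → L → Y → Q → H costs 68.
Optimal: H → L → Y → Q → B → H costs 60 (by enumerating all 12 distinct tours).
Excess = 68 − 60 = 8.

The nearest-neighbour route is 8 min longer than optimal.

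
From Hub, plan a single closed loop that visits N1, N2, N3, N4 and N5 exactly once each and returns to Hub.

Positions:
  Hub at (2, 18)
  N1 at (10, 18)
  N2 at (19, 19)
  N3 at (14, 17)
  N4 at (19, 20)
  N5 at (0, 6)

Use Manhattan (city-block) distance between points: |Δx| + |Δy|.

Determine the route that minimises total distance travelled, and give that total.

With 5 stops there are 5!/2 = 60 distinct round trips (a route and its reverse cost the same).
Hub-N1-N2-N3-N4-N5-Hub: 8+10+7+8+33+14 = 80
Hub-N1-N2-N3-N5-N4-Hub: 8+10+7+25+33+19 = 102
Hub-N1-N2-N4-N3-N5-Hub: 8+10+1+8+25+14 = 66
Hub-N1-N2-N4-N5-N3-Hub: 8+10+1+33+25+13 = 90
Hub-N1-N2-N5-N3-N4-Hub: 8+10+32+25+8+19 = 102
Hub-N1-N2-N5-N4-N3-Hub: 8+10+32+33+8+13 = 104
Hub-N1-N3-N2-N4-N5-Hub: 8+5+7+1+33+14 = 68
Hub-N1-N3-N2-N5-N4-Hub: 8+5+7+32+33+19 = 104
Hub-N1-N3-N4-N2-N5-Hub: 8+5+8+1+32+14 = 68
Hub-N1-N3-N4-N5-N2-Hub: 8+5+8+33+32+18 = 104
Hub-N1-N3-N5-N2-N4-Hub: 8+5+25+32+1+19 = 90
Hub-N1-N3-N5-N4-N2-Hub: 8+5+25+33+1+18 = 90
Hub-N1-N4-N2-N3-N5-Hub: 8+11+1+7+25+14 = 66
Hub-N1-N4-N2-N5-N3-Hub: 8+11+1+32+25+13 = 90
… (46 more)
The minimum is 66.
One optimal route: Hub → N1 → N2 → N4 → N3 → N5 → Hub (or its reverse).

Minimum total distance: 66.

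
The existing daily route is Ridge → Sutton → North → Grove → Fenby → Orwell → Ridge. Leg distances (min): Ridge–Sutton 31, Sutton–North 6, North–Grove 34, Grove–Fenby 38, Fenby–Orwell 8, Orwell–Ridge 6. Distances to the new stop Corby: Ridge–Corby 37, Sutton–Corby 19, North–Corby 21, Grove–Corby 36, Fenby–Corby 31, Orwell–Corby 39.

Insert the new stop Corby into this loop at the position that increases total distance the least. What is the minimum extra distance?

Minimum extra distance: 23 min, inserting Corby between North and Grove.

Insertion cost between consecutive stops i–j is d(i,Corby) + d(Corby,j) − d(i,j):
  between Ridge and Sutton: 37 + 19 − 31 = 25
  between Sutton and North: 19 + 21 − 6 = 34
  between North and Grove: 21 + 36 − 34 = 23
  between Grove and Fenby: 36 + 31 − 38 = 29
  between Fenby and Orwell: 31 + 39 − 8 = 62
  between Orwell and Ridge: 39 + 37 − 6 = 70
Cheapest insertion is between North and Grove, adding 23.
New total = 123 + 23 = 146.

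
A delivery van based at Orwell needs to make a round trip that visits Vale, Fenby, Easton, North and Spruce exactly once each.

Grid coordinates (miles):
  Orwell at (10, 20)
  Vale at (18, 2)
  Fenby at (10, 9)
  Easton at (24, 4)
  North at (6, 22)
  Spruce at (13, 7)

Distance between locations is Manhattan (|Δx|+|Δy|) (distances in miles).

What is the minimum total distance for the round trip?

Shortest round trip = 76 miles.

There are 60 distinct closed tours to check (reversals are equivalent).
Orwell-Vale-Fenby-Easton-North-Spruce-Orwell: 26+15+19+36+22+16 = 134
Orwell-Vale-Fenby-Easton-Spruce-North-Orwell: 26+15+19+14+22+6 = 102
Orwell-Vale-Fenby-North-Easton-Spruce-Orwell: 26+15+17+36+14+16 = 124
Orwell-Vale-Fenby-North-Spruce-Easton-Orwell: 26+15+17+22+14+30 = 124
Orwell-Vale-Fenby-Spruce-Easton-North-Orwell: 26+15+5+14+36+6 = 102
Orwell-Vale-Fenby-Spruce-North-Easton-Orwell: 26+15+5+22+36+30 = 134
Orwell-Vale-Easton-Fenby-North-Spruce-Orwell: 26+8+19+17+22+16 = 108
Orwell-Vale-Easton-Fenby-Spruce-North-Orwell: 26+8+19+5+22+6 = 86
Orwell-Vale-Easton-North-Fenby-Spruce-Orwell: 26+8+36+17+5+16 = 108
Orwell-Vale-Easton-North-Spruce-Fenby-Orwell: 26+8+36+22+5+11 = 108
Orwell-Vale-Easton-Spruce-Fenby-North-Orwell: 26+8+14+5+17+6 = 76
Orwell-Vale-Easton-Spruce-North-Fenby-Orwell: 26+8+14+22+17+11 = 98
Orwell-Vale-North-Fenby-Easton-Spruce-Orwell: 26+32+17+19+14+16 = 124
Orwell-Vale-North-Fenby-Spruce-Easton-Orwell: 26+32+17+5+14+30 = 124
… (46 more)
The minimum is 76.
One optimal route: Orwell → Vale → Easton → Spruce → Fenby → North → Orwell (or its reverse).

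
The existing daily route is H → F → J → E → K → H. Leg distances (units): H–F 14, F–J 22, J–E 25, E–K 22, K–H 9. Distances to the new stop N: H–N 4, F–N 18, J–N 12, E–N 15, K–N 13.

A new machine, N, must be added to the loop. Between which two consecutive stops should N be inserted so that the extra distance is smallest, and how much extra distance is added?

Insertion cost between consecutive stops i–j is d(i,N) + d(N,j) − d(i,j):
  between H and F: 4 + 18 − 14 = 8
  between F and J: 18 + 12 − 22 = 8
  between J and E: 12 + 15 − 25 = 2
  between E and K: 15 + 13 − 22 = 6
  between K and H: 13 + 4 − 9 = 8
Cheapest insertion is between J and E, adding 2.
New total = 92 + 2 = 94.

Minimum extra distance: 2, inserting N between J and E.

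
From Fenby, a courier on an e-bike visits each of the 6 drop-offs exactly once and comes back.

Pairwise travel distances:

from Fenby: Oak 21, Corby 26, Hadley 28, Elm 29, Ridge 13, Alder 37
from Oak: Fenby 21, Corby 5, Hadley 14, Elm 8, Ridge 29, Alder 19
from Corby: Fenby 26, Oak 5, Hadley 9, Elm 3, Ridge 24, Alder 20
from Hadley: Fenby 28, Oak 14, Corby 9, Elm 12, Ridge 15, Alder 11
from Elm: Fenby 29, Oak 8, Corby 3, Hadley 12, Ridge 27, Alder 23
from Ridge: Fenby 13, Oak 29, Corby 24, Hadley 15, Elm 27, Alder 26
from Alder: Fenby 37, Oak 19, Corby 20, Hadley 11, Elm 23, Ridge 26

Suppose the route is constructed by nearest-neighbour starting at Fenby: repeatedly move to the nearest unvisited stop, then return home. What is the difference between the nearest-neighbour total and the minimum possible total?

From Fenby: Ridge=13, Oak=21, Corby=26, Hadley=28, Elm=29, Alder=37 → choose Ridge (13).
From Ridge: Hadley=15, Corby=24, Alder=26, Elm=27, Oak=29 → choose Hadley (15).
From Hadley: Corby=9, Alder=11, Elm=12, Oak=14 → choose Corby (9).
From Corby: Elm=3, Oak=5, Alder=20 → choose Elm (3).
From Elm: Oak=8, Alder=23 → choose Oak (8).
From Oak: Alder=19 → choose Alder (19).
NN route Fenby → Ridge → Hadley → Corby → Elm → Oak → Alder → Fenby costs 104.
Optimal: Fenby → Oak → Corby → Elm → Hadley → Alder → Ridge → Fenby costs 91 (by enumerating all 360 distinct tours).
Excess = 104 − 91 = 13.

13 longer than the optimal tour.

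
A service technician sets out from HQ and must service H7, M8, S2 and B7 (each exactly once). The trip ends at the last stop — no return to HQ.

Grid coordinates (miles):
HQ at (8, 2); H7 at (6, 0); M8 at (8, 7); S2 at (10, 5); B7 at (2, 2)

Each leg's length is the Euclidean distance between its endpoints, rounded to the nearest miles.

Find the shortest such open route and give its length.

18 miles — the minimum one-way total.

There are 4! = 24 possible orderings.
HQ → H7 → M8 → S2 → B7: 3+7+3+9 = 22
HQ → H7 → M8 → B7 → S2: 3+7+8+9 = 27
HQ → H7 → S2 → M8 → B7: 3+6+3+8 = 20
HQ → H7 → S2 → B7 → M8: 3+6+9+8 = 26
HQ → H7 → B7 → M8 → S2: 3+4+8+3 = 18
HQ → H7 → B7 → S2 → M8: 3+4+9+3 = 19
HQ → M8 → H7 → S2 → B7: 5+7+6+9 = 27
HQ → M8 → H7 → B7 → S2: 5+7+4+9 = 25
HQ → M8 → S2 → H7 → B7: 5+3+6+4 = 18
HQ → M8 → S2 → B7 → H7: 5+3+9+4 = 21
HQ → M8 → B7 → H7 → S2: 5+8+4+6 = 23
HQ → M8 → B7 → S2 → H7: 5+8+9+6 = 28
HQ → S2 → H7 → M8 → B7: 4+6+7+8 = 25
HQ → S2 → H7 → B7 → M8: 4+6+4+8 = 22
… (10 more)
The minimum is 18.
One shortest path: HQ → H7 → B7 → M8 → S2.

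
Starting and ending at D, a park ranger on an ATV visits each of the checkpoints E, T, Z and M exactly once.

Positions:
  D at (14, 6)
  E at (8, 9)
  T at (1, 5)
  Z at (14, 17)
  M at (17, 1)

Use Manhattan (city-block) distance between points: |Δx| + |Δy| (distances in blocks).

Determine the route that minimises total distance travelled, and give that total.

64 blocks — the shortest possible round trip.

With 4 stops there are 4!/2 = 12 distinct round trips (a route and its reverse cost the same).
D - E - T - Z - M - D: 9+11+25+19+8 = 72
D - E - T - M - Z - D: 9+11+20+19+11 = 70
D - E - Z - T - M - D: 9+14+25+20+8 = 76
D - E - Z - M - T - D: 9+14+19+20+14 = 76
D - E - M - T - Z - D: 9+17+20+25+11 = 82
D - E - M - Z - T - D: 9+17+19+25+14 = 84
D - T - E - Z - M - D: 14+11+14+19+8 = 66
D - T - E - M - Z - D: 14+11+17+19+11 = 72
D - T - Z - E - M - D: 14+25+14+17+8 = 78
D - T - M - E - Z - D: 14+20+17+14+11 = 76
D - Z - E - T - M - D: 11+14+11+20+8 = 64
D - Z - T - E - M - D: 11+25+11+17+8 = 72
The minimum is 64.
One optimal route: D → Z → E → T → M → D (or its reverse).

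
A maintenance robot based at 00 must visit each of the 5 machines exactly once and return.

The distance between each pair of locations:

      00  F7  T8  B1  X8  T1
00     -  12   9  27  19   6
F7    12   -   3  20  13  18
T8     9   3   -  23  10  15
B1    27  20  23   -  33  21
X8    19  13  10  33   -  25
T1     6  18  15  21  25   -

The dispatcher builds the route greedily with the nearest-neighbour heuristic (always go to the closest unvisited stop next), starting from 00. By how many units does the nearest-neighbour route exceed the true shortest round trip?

From 00: T1=6, T8=9, F7=12, X8=19, B1=27 → choose T1 (6).
From T1: T8=15, F7=18, B1=21, X8=25 → choose T8 (15).
From T8: F7=3, X8=10, B1=23 → choose F7 (3).
From F7: X8=13, B1=20 → choose X8 (13).
From X8: B1=33 → choose B1 (33).
NN route 00 → T1 → T8 → F7 → X8 → B1 → 00 costs 97.
Optimal: 00 → T8 → X8 → F7 → B1 → T1 → 00 costs 79 (by enumerating all 60 distinct tours).
Excess = 97 − 79 = 18.

Excess over optimum: 18.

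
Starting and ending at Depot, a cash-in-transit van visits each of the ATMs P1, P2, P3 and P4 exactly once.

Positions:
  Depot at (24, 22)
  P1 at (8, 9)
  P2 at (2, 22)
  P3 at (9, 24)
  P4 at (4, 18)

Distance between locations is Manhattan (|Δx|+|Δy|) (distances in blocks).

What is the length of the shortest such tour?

There are 12 distinct closed tours to check (reversals are equivalent).
Depot - P1 - P2 - P3 - P4 - Depot: 29+19+9+11+24 = 92
Depot - P1 - P2 - P4 - P3 - Depot: 29+19+6+11+17 = 82
Depot - P1 - P3 - P2 - P4 - Depot: 29+16+9+6+24 = 84
Depot - P1 - P3 - P4 - P2 - Depot: 29+16+11+6+22 = 84
Depot - P1 - P4 - P2 - P3 - Depot: 29+13+6+9+17 = 74
Depot - P1 - P4 - P3 - P2 - Depot: 29+13+11+9+22 = 84
Depot - P2 - P1 - P3 - P4 - Depot: 22+19+16+11+24 = 92
Depot - P2 - P1 - P4 - P3 - Depot: 22+19+13+11+17 = 82
Depot - P2 - P3 - P1 - P4 - Depot: 22+9+16+13+24 = 84
Depot - P2 - P4 - P1 - P3 - Depot: 22+6+13+16+17 = 74
Depot - P3 - P1 - P2 - P4 - Depot: 17+16+19+6+24 = 82
Depot - P3 - P2 - P1 - P4 - Depot: 17+9+19+13+24 = 82
The minimum is 74.
One optimal route: Depot → P1 → P4 → P2 → P3 → Depot (or its reverse).

Minimum total distance: 74 blocks.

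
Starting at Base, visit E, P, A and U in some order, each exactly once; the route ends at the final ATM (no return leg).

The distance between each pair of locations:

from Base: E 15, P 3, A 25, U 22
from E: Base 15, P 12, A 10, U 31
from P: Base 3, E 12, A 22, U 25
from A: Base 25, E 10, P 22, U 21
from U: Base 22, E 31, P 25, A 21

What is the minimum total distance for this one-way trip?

There are 4! = 24 possible orderings.
Base → E → P → A → U: 15+12+22+21 = 70
Base → E → P → U → A: 15+12+25+21 = 73
Base → E → A → P → U: 15+10+22+25 = 72
Base → E → A → U → P: 15+10+21+25 = 71
Base → E → U → P → A: 15+31+25+22 = 93
Base → E → U → A → P: 15+31+21+22 = 89
Base → P → E → A → U: 3+12+10+21 = 46
Base → P → E → U → A: 3+12+31+21 = 67
Base → P → A → E → U: 3+22+10+31 = 66
Base → P → A → U → E: 3+22+21+31 = 77
Base → P → U → E → A: 3+25+31+10 = 69
Base → P → U → A → E: 3+25+21+10 = 59
Base → A → E → P → U: 25+10+12+25 = 72
Base → A → E → U → P: 25+10+31+25 = 91
… (10 more)
The minimum is 46.
One shortest path: Base → P → E → A → U.

Minimum one-way distance = 46.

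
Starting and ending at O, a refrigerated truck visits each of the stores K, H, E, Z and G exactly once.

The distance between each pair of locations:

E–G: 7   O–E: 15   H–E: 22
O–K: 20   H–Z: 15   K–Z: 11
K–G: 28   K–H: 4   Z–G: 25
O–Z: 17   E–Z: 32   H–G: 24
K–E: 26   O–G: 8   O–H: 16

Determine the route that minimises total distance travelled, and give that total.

O-K-H-E-Z-G-O: 20+4+22+32+25+8 = 111
O-K-H-E-G-Z-O: 20+4+22+7+25+17 = 95
O-K-H-Z-E-G-O: 20+4+15+32+7+8 = 86
O-K-H-Z-G-E-O: 20+4+15+25+7+15 = 86
O-K-H-G-E-Z-O: 20+4+24+7+32+17 = 104
O-K-H-G-Z-E-O: 20+4+24+25+32+15 = 120
O-K-E-H-Z-G-O: 20+26+22+15+25+8 = 116
O-K-E-H-G-Z-O: 20+26+22+24+25+17 = 134
O-K-E-Z-H-G-O: 20+26+32+15+24+8 = 125
O-K-E-Z-G-H-O: 20+26+32+25+24+16 = 143
O-K-E-G-H-Z-O: 20+26+7+24+15+17 = 109
O-K-E-G-Z-H-O: 20+26+7+25+15+16 = 109
O-K-Z-H-E-G-O: 20+11+15+22+7+8 = 83
O-K-Z-H-G-E-O: 20+11+15+24+7+15 = 92
… (46 more)
O-Z-K-H-E-G-O: 17+11+4+22+7+8 = 69  ← best
The minimum is 69.
One optimal route: O → Z → K → H → E → G → O (or its reverse).

Shortest round trip = 69.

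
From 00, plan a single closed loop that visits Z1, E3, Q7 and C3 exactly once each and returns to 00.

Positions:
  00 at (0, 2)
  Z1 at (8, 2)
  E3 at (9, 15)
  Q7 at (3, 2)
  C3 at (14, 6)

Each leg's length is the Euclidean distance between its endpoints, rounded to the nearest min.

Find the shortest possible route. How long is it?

With 4 stops there are 4!/2 = 12 distinct round trips (a route and its reverse cost the same).
00 → Z1 → E3 → Q7 → C3 → 00: 8+13+14+12+15 = 62
00 → Z1 → E3 → C3 → Q7 → 00: 8+13+10+12+3 = 46
00 → Z1 → Q7 → E3 → C3 → 00: 8+5+14+10+15 = 52
00 → Z1 → Q7 → C3 → E3 → 00: 8+5+12+10+16 = 51
00 → Z1 → C3 → E3 → Q7 → 00: 8+7+10+14+3 = 42
00 → Z1 → C3 → Q7 → E3 → 00: 8+7+12+14+16 = 57
00 → E3 → Z1 → Q7 → C3 → 00: 16+13+5+12+15 = 61
00 → E3 → Z1 → C3 → Q7 → 00: 16+13+7+12+3 = 51
00 → E3 → Q7 → Z1 → C3 → 00: 16+14+5+7+15 = 57
00 → E3 → C3 → Z1 → Q7 → 00: 16+10+7+5+3 = 41
00 → Q7 → Z1 → E3 → C3 → 00: 3+5+13+10+15 = 46
00 → Q7 → E3 → Z1 → C3 → 00: 3+14+13+7+15 = 52
The minimum is 41.
One optimal route: 00 → E3 → C3 → Z1 → Q7 → 00 (or its reverse).

41 min — the shortest possible round trip.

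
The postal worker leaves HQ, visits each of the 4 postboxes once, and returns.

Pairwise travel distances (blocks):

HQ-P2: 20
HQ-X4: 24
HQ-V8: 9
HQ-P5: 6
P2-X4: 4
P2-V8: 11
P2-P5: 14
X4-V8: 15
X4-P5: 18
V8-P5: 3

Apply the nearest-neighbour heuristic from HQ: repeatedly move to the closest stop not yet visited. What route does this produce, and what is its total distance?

At HQ the remaining stops are P5 6, V8 9, P2 20, X4 24; go to P5.
At P5 the remaining stops are V8 3, P2 14, X4 18; go to V8.
At V8 the remaining stops are P2 11, X4 15; go to P2.
At P2 the remaining stops are X4 4; go to X4.
Return X4→HQ: 24.
Total = 6 + 3 + 11 + 4 + 24 = 48.

Nearest-neighbour total = 48 blocks; route HQ → P5 → V8 → P2 → X4 → HQ.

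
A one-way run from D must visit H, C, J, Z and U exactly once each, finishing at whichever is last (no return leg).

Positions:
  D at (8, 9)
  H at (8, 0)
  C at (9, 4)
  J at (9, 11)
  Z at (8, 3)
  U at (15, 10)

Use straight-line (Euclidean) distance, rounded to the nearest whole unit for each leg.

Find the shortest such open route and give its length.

Minimum one-way distance = 20.

There are 5! = 120 possible orderings.
D - H - C - J - Z - U: 9+4+7+8+10 = 38
D - H - C - J - U - Z: 9+4+7+6+10 = 36
D - H - C - Z - J - U: 9+4+1+8+6 = 28
D - H - C - Z - U - J: 9+4+1+10+6 = 30
D - H - C - U - J - Z: 9+4+8+6+8 = 35
D - H - C - U - Z - J: 9+4+8+10+8 = 39
D - H - J - C - Z - U: 9+11+7+1+10 = 38
D - H - J - C - U - Z: 9+11+7+8+10 = 45
D - H - J - Z - C - U: 9+11+8+1+8 = 37
D - H - J - Z - U - C: 9+11+8+10+8 = 46
D - H - J - U - C - Z: 9+11+6+8+1 = 35
D - H - J - U - Z - C: 9+11+6+10+1 = 37
D - H - Z - C - J - U: 9+3+1+7+6 = 26
D - H - Z - C - U - J: 9+3+1+8+6 = 27
… (106 more)
D - J - U - C - Z - H: 2+6+8+1+3 = 20  ← best
The minimum is 20.
One shortest path: D → J → U → C → Z → H.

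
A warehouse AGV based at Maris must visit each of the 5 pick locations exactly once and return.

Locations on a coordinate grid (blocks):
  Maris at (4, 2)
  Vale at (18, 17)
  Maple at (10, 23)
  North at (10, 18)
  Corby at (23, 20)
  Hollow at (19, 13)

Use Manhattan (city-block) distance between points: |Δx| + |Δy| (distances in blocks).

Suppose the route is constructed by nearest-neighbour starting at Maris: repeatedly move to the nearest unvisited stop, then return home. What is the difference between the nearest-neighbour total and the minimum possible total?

Excess over optimum: 12 blocks.

Maris: North=22, Hollow=26, Maple=27, Vale=29, Corby=37 ⇒ North
North: Maple=5, Vale=9, Hollow=14, Corby=15 ⇒ Maple
Maple: Vale=14, Corby=16, Hollow=19 ⇒ Vale
Vale: Hollow=5, Corby=8 ⇒ Hollow
Hollow: Corby=11 ⇒ Corby
NN route Maris → North → Maple → Vale → Hollow → Corby → Maris costs 94.
Optimal: Maris → North → Maple → Corby → Vale → Hollow → Maris costs 82 (by enumerating all 60 distinct tours).
Excess = 94 − 82 = 12.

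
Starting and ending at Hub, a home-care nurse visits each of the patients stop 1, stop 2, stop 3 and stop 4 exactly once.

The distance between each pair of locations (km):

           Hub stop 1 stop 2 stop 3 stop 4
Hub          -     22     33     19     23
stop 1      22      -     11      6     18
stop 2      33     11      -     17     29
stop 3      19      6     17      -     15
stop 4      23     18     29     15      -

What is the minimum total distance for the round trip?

Shortest round trip = 88 km.

There are 12 distinct closed tours to check (reversals are equivalent).
Hub - stop 1 - stop 2 - stop 3 - stop 4 - Hub: 22+11+17+15+23 = 88
Hub - stop 1 - stop 2 - stop 4 - stop 3 - Hub: 22+11+29+15+19 = 96
Hub - stop 1 - stop 3 - stop 2 - stop 4 - Hub: 22+6+17+29+23 = 97
Hub - stop 1 - stop 3 - stop 4 - stop 2 - Hub: 22+6+15+29+33 = 105
Hub - stop 1 - stop 4 - stop 2 - stop 3 - Hub: 22+18+29+17+19 = 105
Hub - stop 1 - stop 4 - stop 3 - stop 2 - Hub: 22+18+15+17+33 = 105
Hub - stop 2 - stop 1 - stop 3 - stop 4 - Hub: 33+11+6+15+23 = 88
Hub - stop 2 - stop 1 - stop 4 - stop 3 - Hub: 33+11+18+15+19 = 96
Hub - stop 2 - stop 3 - stop 1 - stop 4 - Hub: 33+17+6+18+23 = 97
Hub - stop 2 - stop 4 - stop 1 - stop 3 - Hub: 33+29+18+6+19 = 105
Hub - stop 3 - stop 1 - stop 2 - stop 4 - Hub: 19+6+11+29+23 = 88
Hub - stop 3 - stop 2 - stop 1 - stop 4 - Hub: 19+17+11+18+23 = 88
The minimum is 88.
One optimal route: Hub → stop 1 → stop 2 → stop 3 → stop 4 → Hub (or its reverse).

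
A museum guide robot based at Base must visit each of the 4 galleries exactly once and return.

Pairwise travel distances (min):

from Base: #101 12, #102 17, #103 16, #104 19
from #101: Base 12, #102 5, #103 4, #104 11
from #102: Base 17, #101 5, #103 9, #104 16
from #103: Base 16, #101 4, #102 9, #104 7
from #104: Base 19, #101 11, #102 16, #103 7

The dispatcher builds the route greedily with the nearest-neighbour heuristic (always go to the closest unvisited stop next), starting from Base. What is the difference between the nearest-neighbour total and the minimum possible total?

Base: #101=12, #103=16, #102=17, #104=19 ⇒ #101
#101: #103=4, #102=5, #104=11 ⇒ #103
#103: #104=7, #102=9 ⇒ #104
#104: #102=16 ⇒ #102
NN route Base → #101 → #103 → #104 → #102 → Base costs 56.
Optimal: Base → #101 → #102 → #103 → #104 → Base costs 52 (by enumerating all 12 distinct tours).
Excess = 56 − 52 = 4.

The nearest-neighbour route is 4 min longer than optimal.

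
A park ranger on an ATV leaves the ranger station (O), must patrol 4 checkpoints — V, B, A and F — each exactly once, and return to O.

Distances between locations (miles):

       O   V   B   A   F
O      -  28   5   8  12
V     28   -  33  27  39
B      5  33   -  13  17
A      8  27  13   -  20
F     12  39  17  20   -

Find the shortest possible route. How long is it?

Shortest round trip = 96 miles.

With 4 stops there are 4!/2 = 12 distinct round trips (a route and its reverse cost the same).
O → V → B → A → F → O: 28+33+13+20+12 = 106
O → V → B → F → A → O: 28+33+17+20+8 = 106
O → V → A → B → F → O: 28+27+13+17+12 = 97
O → V → A → F → B → O: 28+27+20+17+5 = 97
O → V → F → B → A → O: 28+39+17+13+8 = 105
O → V → F → A → B → O: 28+39+20+13+5 = 105
O → B → V → A → F → O: 5+33+27+20+12 = 97
O → B → V → F → A → O: 5+33+39+20+8 = 105
O → B → A → V → F → O: 5+13+27+39+12 = 96
O → B → F → V → A → O: 5+17+39+27+8 = 96
O → A → V → B → F → O: 8+27+33+17+12 = 97
O → A → B → V → F → O: 8+13+33+39+12 = 105
The minimum is 96.
One optimal route: O → B → A → V → F → O (or its reverse).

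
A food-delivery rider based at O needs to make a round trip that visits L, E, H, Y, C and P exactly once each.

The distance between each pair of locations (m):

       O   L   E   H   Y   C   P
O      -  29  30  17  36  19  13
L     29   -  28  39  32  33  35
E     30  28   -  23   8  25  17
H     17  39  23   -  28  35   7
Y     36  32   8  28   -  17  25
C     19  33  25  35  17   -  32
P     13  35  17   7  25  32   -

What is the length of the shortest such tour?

Minimum total distance: 128 m.

There are 360 distinct closed tours to check (reversals are equivalent).
O → L → E → H → Y → C → P → O: 29+28+23+28+17+32+13 = 170
O → L → E → H → Y → P → C → O: 29+28+23+28+25+32+19 = 184
O → L → E → H → C → Y → P → O: 29+28+23+35+17+25+13 = 170
O → L → E → H → C → P → Y → O: 29+28+23+35+32+25+36 = 208
O → L → E → H → P → Y → C → O: 29+28+23+7+25+17+19 = 148
O → L → E → H → P → C → Y → O: 29+28+23+7+32+17+36 = 172
O → L → E → Y → H → C → P → O: 29+28+8+28+35+32+13 = 173
O → L → E → Y → H → P → C → O: 29+28+8+28+7+32+19 = 151
… (352 more)
O → L → C → Y → E → P → H → O: 29+33+17+8+17+7+17 = 128  ← best
The minimum is 128.
One optimal route: O → L → C → Y → E → P → H → O (or its reverse).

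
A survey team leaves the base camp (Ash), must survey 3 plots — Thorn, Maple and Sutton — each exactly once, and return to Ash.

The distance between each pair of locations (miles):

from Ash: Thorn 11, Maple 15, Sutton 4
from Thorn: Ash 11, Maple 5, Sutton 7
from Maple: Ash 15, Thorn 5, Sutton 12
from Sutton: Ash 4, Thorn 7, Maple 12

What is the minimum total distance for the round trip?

There are 3 distinct closed tours to check (reversals are equivalent).
Ash → Thorn → Maple → Sutton → Ash: 11+5+12+4 = 32
Ash → Thorn → Sutton → Maple → Ash: 11+7+12+15 = 45
Ash → Maple → Thorn → Sutton → Ash: 15+5+7+4 = 31
The minimum is 31.
One optimal route: Ash → Maple → Thorn → Sutton → Ash (or its reverse).

Shortest round trip = 31 miles.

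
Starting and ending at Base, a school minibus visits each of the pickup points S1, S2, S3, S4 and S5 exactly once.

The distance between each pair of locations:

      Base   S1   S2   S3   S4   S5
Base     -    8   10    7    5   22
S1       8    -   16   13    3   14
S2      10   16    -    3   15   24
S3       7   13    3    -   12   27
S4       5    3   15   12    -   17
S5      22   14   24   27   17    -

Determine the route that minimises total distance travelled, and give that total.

Shortest round trip = 56.

With 5 stops there are 5!/2 = 60 distinct round trips (a route and its reverse cost the same).
Base-S1-S2-S3-S4-S5-Base: 8+16+3+12+17+22 = 78
Base-S1-S2-S3-S5-S4-Base: 8+16+3+27+17+5 = 76
Base-S1-S2-S4-S3-S5-Base: 8+16+15+12+27+22 = 100
Base-S1-S2-S4-S5-S3-Base: 8+16+15+17+27+7 = 90
Base-S1-S2-S5-S3-S4-Base: 8+16+24+27+12+5 = 92
Base-S1-S2-S5-S4-S3-Base: 8+16+24+17+12+7 = 84
Base-S1-S3-S2-S4-S5-Base: 8+13+3+15+17+22 = 78
Base-S1-S3-S2-S5-S4-Base: 8+13+3+24+17+5 = 70
Base-S1-S3-S4-S2-S5-Base: 8+13+12+15+24+22 = 94
Base-S1-S3-S4-S5-S2-Base: 8+13+12+17+24+10 = 84
Base-S1-S3-S5-S2-S4-Base: 8+13+27+24+15+5 = 92
Base-S1-S3-S5-S4-S2-Base: 8+13+27+17+15+10 = 90
Base-S1-S4-S2-S3-S5-Base: 8+3+15+3+27+22 = 78
Base-S1-S4-S2-S5-S3-Base: 8+3+15+24+27+7 = 84
… (46 more)
Base-S3-S2-S5-S1-S4-Base: 7+3+24+14+3+5 = 56  ← best
The minimum is 56.
One optimal route: Base → S3 → S2 → S5 → S1 → S4 → Base (or its reverse).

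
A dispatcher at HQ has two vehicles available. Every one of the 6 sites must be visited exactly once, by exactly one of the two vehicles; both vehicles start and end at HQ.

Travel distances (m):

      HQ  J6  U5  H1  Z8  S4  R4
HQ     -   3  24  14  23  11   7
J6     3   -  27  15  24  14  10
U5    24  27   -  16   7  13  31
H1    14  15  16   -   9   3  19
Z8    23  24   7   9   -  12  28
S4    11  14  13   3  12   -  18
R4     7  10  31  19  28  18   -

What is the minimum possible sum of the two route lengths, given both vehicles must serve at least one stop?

Minimum combined distance: 72 m.

Try each way of splitting the stops between the two vehicles (each non-empty) and, for each split, find the best tour for each vehicle:
  {J6} + {U5, H1, Z8, S4, R4}: 6 + 66 = 72
  {U5} + {J6, H1, Z8, S4, R4}: 48 + 64 = 112
  {J6, U5} + {H1, Z8, S4, R4}: 54 + 58 = 112
  {H1} + {J6, U5, Z8, S4, R4}: 28 + 72 = 100
  {J6, H1} + {U5, Z8, S4, R4}: 32 + 66 = 98
  {U5, H1} + {J6, Z8, S4, R4}: 54 + 64 = 118
  … (31 splits in total)
Best: vehicle 1 HQ → J6 → HQ = 6; vehicle 2 HQ → S4 → U5 → Z8 → H1 → R4 → HQ = 66; combined 72.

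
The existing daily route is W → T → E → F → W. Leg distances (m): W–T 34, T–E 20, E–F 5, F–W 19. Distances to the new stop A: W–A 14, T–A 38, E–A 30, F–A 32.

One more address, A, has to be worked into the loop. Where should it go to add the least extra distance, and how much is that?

Adding 18 m by placing A on the W–T leg.

Insertion cost between consecutive stops i–j is d(i,A) + d(A,j) − d(i,j):
  between W and T: 14 + 38 − 34 = 18
  between T and E: 38 + 30 − 20 = 48
  between E and F: 30 + 32 − 5 = 57
  between F and W: 32 + 14 − 19 = 27
Cheapest insertion is between W and T, adding 18.
New total = 78 + 18 = 96.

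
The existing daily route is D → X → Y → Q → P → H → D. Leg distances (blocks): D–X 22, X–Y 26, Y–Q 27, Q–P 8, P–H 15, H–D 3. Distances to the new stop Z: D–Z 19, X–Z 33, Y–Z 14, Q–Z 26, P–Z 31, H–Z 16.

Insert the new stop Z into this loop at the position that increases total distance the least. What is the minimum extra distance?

Insertion cost between consecutive stops i–j is d(i,Z) + d(Z,j) − d(i,j):
  between D and X: 19 + 33 − 22 = 30
  between X and Y: 33 + 14 − 26 = 21
  between Y and Q: 14 + 26 − 27 = 13
  between Q and P: 26 + 31 − 8 = 49
  between P and H: 31 + 16 − 15 = 32
  between H and D: 16 + 19 − 3 = 32
Cheapest insertion is between Y and Q, adding 13.
New total = 101 + 13 = 114.

+13 blocks — insert Z between Y and Q.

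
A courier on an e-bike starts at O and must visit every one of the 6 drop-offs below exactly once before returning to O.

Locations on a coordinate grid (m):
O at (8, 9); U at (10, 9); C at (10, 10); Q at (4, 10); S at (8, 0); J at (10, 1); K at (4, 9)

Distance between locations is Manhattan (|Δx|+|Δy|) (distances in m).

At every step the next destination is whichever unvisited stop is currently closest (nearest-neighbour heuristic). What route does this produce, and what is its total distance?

Nearest-neighbour total = 36 m; route O → U → C → Q → K → S → J → O.

At O the remaining stops are U 2, C 3, K 4, Q 5, S 9, J 10; go to U.
At U the remaining stops are C 1, K 6, Q 7, J 8, S 11; go to C.
At C the remaining stops are Q 6, K 7, J 9, S 12; go to Q.
At Q the remaining stops are K 1, S 14, J 15; go to K.
At K the remaining stops are S 13, J 14; go to S.
At S the remaining stops are J 3; go to J.
Return J→O: 10.
Total = 2 + 1 + 6 + 1 + 13 + 3 + 10 = 36.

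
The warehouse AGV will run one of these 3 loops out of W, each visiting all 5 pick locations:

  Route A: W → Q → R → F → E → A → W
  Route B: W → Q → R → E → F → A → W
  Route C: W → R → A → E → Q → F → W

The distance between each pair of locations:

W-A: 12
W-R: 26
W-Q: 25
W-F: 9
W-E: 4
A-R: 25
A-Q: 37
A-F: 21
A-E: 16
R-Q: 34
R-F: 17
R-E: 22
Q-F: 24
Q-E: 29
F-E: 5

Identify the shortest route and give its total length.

Shortest is Route A, total 109.

Route A: 25 + 34 + 17 + 5 + 16 + 12 = 109
Route B: 25 + 34 + 22 + 5 + 21 + 12 = 119
Route C: 26 + 25 + 16 + 29 + 24 + 9 = 129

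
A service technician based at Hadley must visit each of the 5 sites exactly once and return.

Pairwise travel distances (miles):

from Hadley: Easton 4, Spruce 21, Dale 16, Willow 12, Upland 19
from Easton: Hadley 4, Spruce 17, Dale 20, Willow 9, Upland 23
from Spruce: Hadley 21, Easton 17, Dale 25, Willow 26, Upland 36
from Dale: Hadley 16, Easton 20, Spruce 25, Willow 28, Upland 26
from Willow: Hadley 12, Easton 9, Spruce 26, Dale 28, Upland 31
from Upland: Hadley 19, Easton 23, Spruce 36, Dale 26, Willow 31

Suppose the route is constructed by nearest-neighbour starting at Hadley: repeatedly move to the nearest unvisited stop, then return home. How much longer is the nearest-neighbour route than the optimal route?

From Hadley: Easton=4, Willow=12, Dale=16, Upland=19, Spruce=21 → choose Easton (4).
From Easton: Willow=9, Spruce=17, Dale=20, Upland=23 → choose Willow (9).
From Willow: Spruce=26, Dale=28, Upland=31 → choose Spruce (26).
From Spruce: Dale=25, Upland=36 → choose Dale (25).
From Dale: Upland=26 → choose Upland (26).
NN route Hadley → Easton → Willow → Spruce → Dale → Upland → Hadley costs 109.
Optimal: Hadley → Willow → Easton → Spruce → Dale → Upland → Hadley costs 108 (by enumerating all 60 distinct tours).
Excess = 109 − 108 = 1.

Excess over optimum: 1 miles.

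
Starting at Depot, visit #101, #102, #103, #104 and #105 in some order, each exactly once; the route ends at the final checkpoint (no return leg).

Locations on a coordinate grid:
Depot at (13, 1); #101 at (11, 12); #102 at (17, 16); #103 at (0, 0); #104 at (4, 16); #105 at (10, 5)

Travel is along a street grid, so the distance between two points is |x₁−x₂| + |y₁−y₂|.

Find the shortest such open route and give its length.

Minimum one-way distance = 58.

There are 5! = 120 possible orderings.
Depot - #101 - #102 - #103 - #104 - #105: 13+10+33+20+17 = 93
Depot - #101 - #102 - #103 - #105 - #104: 13+10+33+15+17 = 88
Depot - #101 - #102 - #104 - #103 - #105: 13+10+13+20+15 = 71
Depot - #101 - #102 - #104 - #105 - #103: 13+10+13+17+15 = 68
Depot - #101 - #102 - #105 - #103 - #104: 13+10+18+15+20 = 76
Depot - #101 - #102 - #105 - #104 - #103: 13+10+18+17+20 = 78
Depot - #101 - #103 - #102 - #104 - #105: 13+23+33+13+17 = 99
Depot - #101 - #103 - #102 - #105 - #104: 13+23+33+18+17 = 104
Depot - #101 - #103 - #104 - #102 - #105: 13+23+20+13+18 = 87
Depot - #101 - #103 - #104 - #105 - #102: 13+23+20+17+18 = 91
Depot - #101 - #103 - #105 - #102 - #104: 13+23+15+18+13 = 82
Depot - #101 - #103 - #105 - #104 - #102: 13+23+15+17+13 = 81
Depot - #101 - #104 - #102 - #103 - #105: 13+11+13+33+15 = 85
Depot - #101 - #104 - #102 - #105 - #103: 13+11+13+18+15 = 70
… (106 more)
Depot - #105 - #101 - #102 - #104 - #103: 7+8+10+13+20 = 58  ← best
The minimum is 58.
One shortest path: Depot → #105 → #101 → #102 → #104 → #103.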